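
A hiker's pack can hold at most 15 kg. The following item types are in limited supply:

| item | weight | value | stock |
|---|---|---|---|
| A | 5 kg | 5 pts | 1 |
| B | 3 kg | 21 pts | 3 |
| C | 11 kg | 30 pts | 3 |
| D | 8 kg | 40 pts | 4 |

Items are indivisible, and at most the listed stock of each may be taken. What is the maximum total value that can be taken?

82 pts

Best selections within weight 15 and stock limits:
- 2×B + 1×D: weight 14, value 82
- 1×A + 3×B: weight 14, value 68
- 3×B: weight 9, value 63
Best: 82 pts.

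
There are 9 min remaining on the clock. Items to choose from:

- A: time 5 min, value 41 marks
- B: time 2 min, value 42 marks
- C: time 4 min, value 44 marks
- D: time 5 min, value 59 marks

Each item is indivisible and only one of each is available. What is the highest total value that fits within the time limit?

This is a 0/1 knapsack; check combinations near the capacity.
- C+D: time 4+5=9, value 44+59=103
- B+D: time 2+5=7, value 42+59=101
- B+C: time 2+4=6, value 42+44=86
Best: 103 marks.

103 marks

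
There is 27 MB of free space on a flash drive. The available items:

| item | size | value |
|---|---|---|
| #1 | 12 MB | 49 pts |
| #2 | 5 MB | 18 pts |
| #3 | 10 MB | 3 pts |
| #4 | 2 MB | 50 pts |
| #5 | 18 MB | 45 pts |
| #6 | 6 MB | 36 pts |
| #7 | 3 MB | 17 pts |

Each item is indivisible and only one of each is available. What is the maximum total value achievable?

153 pts

Check high-value combinations within 27 MB:
- #1+#2+#4+#6: size 12+5+2+6=25, value 49+18+50+36=153
- #1+#4+#6+#7: size 12+2+6+3=23, value 49+50+36+17=152
- #1+#4+#6: size 12+2+6=20, value 49+50+36=135
- #1+#2+#4+#7: size 12+5+2+3=22, value 49+18+50+17=134
Best: 153 pts.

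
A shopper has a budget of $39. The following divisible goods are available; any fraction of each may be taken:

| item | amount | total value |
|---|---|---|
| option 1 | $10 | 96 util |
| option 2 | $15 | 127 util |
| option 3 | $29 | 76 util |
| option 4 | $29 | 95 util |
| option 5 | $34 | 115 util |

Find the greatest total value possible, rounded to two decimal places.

270.35

Take in order of value per unit:
- option 1 (96/10 per unit): all 10 → value 96, running total 96.00
- option 2 (127/15 per unit): all 15 → value 127, running total 223.00
- option 5 (115/34 per unit): 14 of 34 → value 14×115/34 = 47.3529, running total 270.35
Total 270.35.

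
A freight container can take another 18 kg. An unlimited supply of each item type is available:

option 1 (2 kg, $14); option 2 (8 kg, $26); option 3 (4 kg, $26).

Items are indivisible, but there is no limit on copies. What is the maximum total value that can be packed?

$126

Best value-per-unit is option 1 at 14/2, and filling with it alone uses weight 9×2=18. No mix of the others beats 9×14 = 126.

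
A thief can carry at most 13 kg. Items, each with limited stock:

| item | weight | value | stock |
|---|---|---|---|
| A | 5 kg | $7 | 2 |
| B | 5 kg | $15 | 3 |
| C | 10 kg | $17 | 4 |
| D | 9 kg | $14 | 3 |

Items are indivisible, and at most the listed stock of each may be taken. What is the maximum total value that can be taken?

Best selections within weight 13 and stock limits:
- 2×B: weight 10, value 30
- 1×A + 1×B: weight 10, value 22
- 1×C: weight 10, value 17
- 1×B: weight 5, value 15
Best: $30.

$30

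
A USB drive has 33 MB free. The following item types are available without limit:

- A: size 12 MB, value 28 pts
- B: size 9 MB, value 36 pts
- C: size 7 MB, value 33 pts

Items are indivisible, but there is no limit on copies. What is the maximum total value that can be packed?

138 pts

Best value-per-unit is C at 33/7; filling with it alone gives 4×33 = 132.
Optimal mix: 2×B + 2×C → size 32, value 138.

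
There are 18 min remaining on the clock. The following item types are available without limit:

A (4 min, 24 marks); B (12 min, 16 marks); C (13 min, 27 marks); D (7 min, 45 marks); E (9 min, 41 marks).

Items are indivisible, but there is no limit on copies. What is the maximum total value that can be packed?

Best value-per-unit is D at 45/7; filling with it alone gives 2×45 = 90.
Optimal mix: 1×A + 2×D → time 18, value 114.

114 marks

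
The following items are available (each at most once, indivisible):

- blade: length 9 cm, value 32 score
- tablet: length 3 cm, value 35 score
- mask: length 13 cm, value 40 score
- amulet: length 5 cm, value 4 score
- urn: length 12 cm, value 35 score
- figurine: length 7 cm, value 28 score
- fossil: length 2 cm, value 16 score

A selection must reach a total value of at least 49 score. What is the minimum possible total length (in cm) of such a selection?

Subsets with value ≥ 49, sorted by total length:
- tablet+fossil: length 5, value 51
- tablet+figurine: length 10, value 63
- tablet+amulet+fossil: length 10, value 55
Minimum length: 5 cm.

5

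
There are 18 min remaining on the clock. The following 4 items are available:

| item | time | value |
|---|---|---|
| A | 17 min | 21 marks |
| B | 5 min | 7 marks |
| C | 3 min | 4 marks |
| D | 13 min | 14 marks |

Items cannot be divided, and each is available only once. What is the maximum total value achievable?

21 marks

Check high-value combinations within 18 min:
- A: time 17, value 21
- B+D: time 5+13=18, value 7+14=21
- C+D: time 3+13=16, value 4+14=18
- D: time 13, value 14
- B+C: time 5+3=8, value 7+4=11
Best: 21 marks.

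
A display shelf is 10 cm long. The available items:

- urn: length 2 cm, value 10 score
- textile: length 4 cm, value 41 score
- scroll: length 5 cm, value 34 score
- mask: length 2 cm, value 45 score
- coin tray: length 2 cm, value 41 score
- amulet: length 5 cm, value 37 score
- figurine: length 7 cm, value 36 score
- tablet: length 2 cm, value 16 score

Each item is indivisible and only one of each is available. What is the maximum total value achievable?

Check high-value combinations within 10 cm:
- textile+mask+coin tray+tablet: length 4+2+2+2=10, value 41+45+41+16=143
- urn+textile+mask+coin tray: length 2+4+2+2=10, value 10+41+45+41=137
- textile+mask+coin tray: length 4+2+2=8, value 41+45+41=127
Best: 143 score.

143 score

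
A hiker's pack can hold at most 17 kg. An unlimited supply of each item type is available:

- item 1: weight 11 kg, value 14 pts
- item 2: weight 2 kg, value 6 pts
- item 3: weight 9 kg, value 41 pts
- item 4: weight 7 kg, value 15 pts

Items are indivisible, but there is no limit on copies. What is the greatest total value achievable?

65 pts

Best value-per-unit is item 3 at 41/9; filling with it alone gives 1×41 = 41.
Optimal mix: 4×item 2 + 1×item 3 → weight 17, value 65.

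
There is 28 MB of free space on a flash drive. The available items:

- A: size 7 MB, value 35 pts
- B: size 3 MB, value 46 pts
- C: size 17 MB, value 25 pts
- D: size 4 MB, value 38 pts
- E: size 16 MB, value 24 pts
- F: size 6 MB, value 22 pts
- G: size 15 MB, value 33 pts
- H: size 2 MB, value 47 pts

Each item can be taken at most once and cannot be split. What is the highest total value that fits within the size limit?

188 pts

Check high-value combinations within 28 MB:
- A+B+D+F+H: size 7+3+4+6+2=22, value 35+46+38+22+47=188
- A+B+D+H: size 7+3+4+2=16, value 35+46+38+47=166
- B+D+G+H: size 3+4+15+2=24, value 46+38+33+47=164
Best: 188 pts.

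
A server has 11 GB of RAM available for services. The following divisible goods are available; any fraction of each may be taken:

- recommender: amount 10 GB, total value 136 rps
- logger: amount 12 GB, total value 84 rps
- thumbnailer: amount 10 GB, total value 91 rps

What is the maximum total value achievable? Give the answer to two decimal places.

145.10

Take in order of value per unit:
- recommender (136/10 per unit): all 10 → value 136, running total 136.00
- thumbnailer (91/10 per unit): 1 of 10 → value 1×91/10 = 9.1000, running total 145.10
Total 145.10.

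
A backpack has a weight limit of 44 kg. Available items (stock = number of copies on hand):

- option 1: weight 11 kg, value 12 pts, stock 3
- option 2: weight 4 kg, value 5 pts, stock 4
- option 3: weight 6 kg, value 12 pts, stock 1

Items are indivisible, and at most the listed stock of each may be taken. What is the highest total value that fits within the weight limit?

56 pts

Best selections within weight 44 and stock limits:
- 2×option 1 + 4×option 2 + 1×option 3: weight 44, value 56
- 3×option 1 + 1×option 2 + 1×option 3: weight 43, value 53
- 2×option 1 + 3×option 2 + 1×option 3: weight 40, value 51
Best: 56 pts.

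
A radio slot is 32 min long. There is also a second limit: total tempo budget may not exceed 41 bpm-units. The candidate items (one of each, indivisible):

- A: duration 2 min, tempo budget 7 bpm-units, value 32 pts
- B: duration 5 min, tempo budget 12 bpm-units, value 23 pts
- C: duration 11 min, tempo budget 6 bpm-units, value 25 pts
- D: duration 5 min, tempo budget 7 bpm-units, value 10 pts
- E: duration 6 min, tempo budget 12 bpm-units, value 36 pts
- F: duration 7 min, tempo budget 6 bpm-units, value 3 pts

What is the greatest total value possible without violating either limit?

116 pts

Feasible sets respecting both limits:
- A+B+C+E: duration 24, tempo budget 37, value 116
- A+C+D+E+F: duration 31, tempo budget 38, value 106
- A+C+D+E: duration 24, tempo budget 32, value 103
Best: 116 pts.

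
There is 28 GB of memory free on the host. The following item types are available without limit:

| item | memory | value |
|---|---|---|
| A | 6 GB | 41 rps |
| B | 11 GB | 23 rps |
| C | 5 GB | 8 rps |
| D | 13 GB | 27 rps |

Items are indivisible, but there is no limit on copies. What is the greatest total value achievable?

Best value-per-unit is A at 41/6, and filling with it alone uses memory 4×6=24. No mix of the others beats 4×41 = 164.

164 rps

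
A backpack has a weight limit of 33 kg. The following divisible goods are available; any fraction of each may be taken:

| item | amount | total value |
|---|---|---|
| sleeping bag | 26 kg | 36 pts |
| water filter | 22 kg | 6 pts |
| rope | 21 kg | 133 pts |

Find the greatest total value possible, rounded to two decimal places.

Take in order of value per unit:
- rope (133/21 per unit): all 21 → value 133, running total 133.00
- sleeping bag (36/26 per unit): 12 of 26 → value 12×36/26 = 16.6154, running total 149.62
Total 149.62.

149.62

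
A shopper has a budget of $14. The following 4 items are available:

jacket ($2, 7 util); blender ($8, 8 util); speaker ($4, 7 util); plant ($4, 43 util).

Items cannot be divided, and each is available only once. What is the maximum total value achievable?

Check high-value combinations within $14:
- jacket+blender+plant: cost 2+8+4=14, value 7+8+43=58
- jacket+speaker+plant: cost 2+4+4=10, value 7+7+43=57
- blender+plant: cost 8+4=12, value 8+43=51
- jacket+plant: cost 2+4=6, value 7+43=50
Best: 58 util.

58 util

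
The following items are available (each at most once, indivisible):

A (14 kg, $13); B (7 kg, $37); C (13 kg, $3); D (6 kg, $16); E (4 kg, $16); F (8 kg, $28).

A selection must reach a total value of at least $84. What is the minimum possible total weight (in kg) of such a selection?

Subsets with value ≥ 84, sorted by total weight:
- B+D+E+F: weight 25, value 97
- B+C+E+F: weight 32, value 84
- A+B+E+F: weight 33, value 94
- B+C+D+F: weight 34, value 84
Minimum weight: 25 kg.

25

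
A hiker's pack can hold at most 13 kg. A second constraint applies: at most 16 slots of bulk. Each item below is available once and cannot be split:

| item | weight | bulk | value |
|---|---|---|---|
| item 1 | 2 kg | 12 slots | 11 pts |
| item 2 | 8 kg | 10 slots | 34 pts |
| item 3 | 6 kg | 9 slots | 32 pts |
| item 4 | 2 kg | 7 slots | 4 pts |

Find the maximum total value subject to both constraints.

Feasible sets respecting both limits:
- item 3+item 4: weight 8, bulk 16, value 36
- item 2: weight 8, bulk 10, value 34
- item 3: weight 6, bulk 9, value 32
- item 1: weight 2, bulk 12, value 11
Best: 36 pts.

36 pts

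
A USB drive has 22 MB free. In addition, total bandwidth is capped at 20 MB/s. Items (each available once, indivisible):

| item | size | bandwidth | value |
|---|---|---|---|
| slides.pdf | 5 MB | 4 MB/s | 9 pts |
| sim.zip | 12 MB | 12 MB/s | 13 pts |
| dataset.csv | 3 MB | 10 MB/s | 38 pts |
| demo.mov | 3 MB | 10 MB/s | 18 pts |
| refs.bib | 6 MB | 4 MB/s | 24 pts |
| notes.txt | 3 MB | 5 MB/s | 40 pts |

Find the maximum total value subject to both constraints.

102 pts

Feasible sets respecting both limits:
- dataset.csv+refs.bib+notes.txt: size 12, bandwidth 19, value 102
- slides.pdf+dataset.csv+notes.txt: size 11, bandwidth 19, value 87
- demo.mov+refs.bib+notes.txt: size 12, bandwidth 19, value 82
Best: 102 pts.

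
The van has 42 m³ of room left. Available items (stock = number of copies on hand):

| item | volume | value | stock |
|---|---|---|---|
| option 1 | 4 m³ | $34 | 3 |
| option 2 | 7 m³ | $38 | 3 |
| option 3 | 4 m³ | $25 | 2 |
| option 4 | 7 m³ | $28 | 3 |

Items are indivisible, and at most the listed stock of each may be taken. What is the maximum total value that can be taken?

$266

Best selections within volume 42 and stock limits:
- 3×option 1 + 3×option 2 + 2×option 3: volume 41, value 266
- 3×option 1 + 2×option 2 + 2×option 3 + 1×option 4: volume 41, value 256
- 3×option 1 + 1×option 2 + 2×option 3 + 2×option 4: volume 41, value 246
Best: $266.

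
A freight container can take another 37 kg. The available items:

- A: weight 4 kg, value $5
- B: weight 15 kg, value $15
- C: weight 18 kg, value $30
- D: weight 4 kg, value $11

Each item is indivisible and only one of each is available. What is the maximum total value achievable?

Check high-value combinations within 37 kg:
- B+C+D: weight 15+18+4=37, value 15+30+11=56
- A+B+C: weight 4+15+18=37, value 5+15+30=50
- A+C+D: weight 4+18+4=26, value 5+30+11=46
- B+C: weight 15+18=33, value 15+30=45
Best: $56.

$56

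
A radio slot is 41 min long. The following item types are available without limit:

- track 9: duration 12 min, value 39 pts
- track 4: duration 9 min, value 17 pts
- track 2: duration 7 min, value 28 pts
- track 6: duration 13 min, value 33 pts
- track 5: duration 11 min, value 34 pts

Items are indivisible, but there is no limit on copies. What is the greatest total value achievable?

Best value-per-unit is track 2 at 28/7; filling with it alone gives 5×28 = 140.
Optimal mix: 1×track 9 + 4×track 2 → duration 40, value 151.

151 pts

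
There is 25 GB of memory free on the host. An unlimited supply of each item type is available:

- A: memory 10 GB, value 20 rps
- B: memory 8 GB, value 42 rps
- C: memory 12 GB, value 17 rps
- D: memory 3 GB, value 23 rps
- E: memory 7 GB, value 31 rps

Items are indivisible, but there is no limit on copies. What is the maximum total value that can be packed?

184 rps

Best value-per-unit is D at 23/3, and filling with it alone uses memory 8×3=24. No mix of the others beats 8×23 = 184.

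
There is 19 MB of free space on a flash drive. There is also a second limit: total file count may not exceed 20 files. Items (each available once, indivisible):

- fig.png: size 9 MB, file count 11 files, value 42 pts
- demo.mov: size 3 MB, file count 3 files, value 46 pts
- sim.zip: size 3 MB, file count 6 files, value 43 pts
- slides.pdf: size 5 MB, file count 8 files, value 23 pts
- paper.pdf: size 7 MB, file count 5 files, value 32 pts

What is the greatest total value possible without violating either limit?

131 pts

Feasible sets respecting both limits:
- fig.png+demo.mov+sim.zip: size 15, file count 20, value 131
- demo.mov+sim.zip+paper.pdf: size 13, file count 14, value 121
- fig.png+demo.mov+paper.pdf: size 19, file count 19, value 120
- demo.mov+sim.zip+slides.pdf: size 11, file count 17, value 112
Best: 131 pts.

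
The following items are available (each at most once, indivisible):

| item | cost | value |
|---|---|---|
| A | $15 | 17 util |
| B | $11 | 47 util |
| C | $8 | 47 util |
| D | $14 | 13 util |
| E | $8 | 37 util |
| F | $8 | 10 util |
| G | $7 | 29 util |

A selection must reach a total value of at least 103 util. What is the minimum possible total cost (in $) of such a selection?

Subsets with value ≥ 103, sorted by total cost:
- C+E+G: cost 23, value 113
- B+C+G: cost 26, value 123
- B+E+G: cost 26, value 113
- B+C+E: cost 27, value 131
Minimum cost: 23 $.

23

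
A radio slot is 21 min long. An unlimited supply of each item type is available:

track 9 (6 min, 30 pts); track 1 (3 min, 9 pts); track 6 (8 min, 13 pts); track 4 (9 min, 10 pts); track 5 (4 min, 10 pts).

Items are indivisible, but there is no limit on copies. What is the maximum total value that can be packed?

99 pts

Best value-per-unit is track 9 at 30/6; filling with it alone gives 3×30 = 90.
Optimal mix: 3×track 9 + 1×track 1 → duration 21, value 99.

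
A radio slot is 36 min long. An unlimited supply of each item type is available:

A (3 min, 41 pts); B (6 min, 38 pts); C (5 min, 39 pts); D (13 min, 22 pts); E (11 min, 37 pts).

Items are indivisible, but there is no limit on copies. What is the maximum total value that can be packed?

Best value-per-unit is A at 41/3, and filling with it alone uses duration 12×3=36. No mix of the others beats 12×41 = 492.

492 pts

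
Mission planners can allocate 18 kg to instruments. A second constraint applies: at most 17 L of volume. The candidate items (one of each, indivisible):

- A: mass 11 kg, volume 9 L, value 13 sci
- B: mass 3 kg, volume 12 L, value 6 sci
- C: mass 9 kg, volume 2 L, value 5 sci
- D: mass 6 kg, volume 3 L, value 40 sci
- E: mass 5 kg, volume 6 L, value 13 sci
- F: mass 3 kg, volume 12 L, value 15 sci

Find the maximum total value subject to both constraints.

Feasible sets respecting both limits:
- C+D+F: mass 18, volume 17, value 60
- D+F: mass 9, volume 15, value 55
- A+D: mass 17, volume 12, value 53
- D+E: mass 11, volume 9, value 53
Best: 60 sci.

60 sci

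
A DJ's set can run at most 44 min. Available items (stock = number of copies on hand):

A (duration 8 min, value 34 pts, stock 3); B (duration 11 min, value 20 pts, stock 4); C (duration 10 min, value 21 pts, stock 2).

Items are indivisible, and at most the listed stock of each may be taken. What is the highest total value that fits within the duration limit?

144 pts

Best selections within duration 44 and stock limits:
- 3×A + 2×C: duration 44, value 144
- 3×A + 1×C: duration 34, value 123
- 3×A + 1×B: duration 35, value 122
- 2×A + 2×C: duration 36, value 110
Best: 144 pts.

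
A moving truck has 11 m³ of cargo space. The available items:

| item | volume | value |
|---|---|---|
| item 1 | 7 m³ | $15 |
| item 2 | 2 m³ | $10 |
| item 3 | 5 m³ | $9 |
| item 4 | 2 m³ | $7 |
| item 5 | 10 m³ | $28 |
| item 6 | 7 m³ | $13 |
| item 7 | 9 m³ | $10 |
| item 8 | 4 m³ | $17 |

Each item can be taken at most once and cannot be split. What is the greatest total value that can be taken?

$36

Check high-value combinations within 11 m³:
- item 2+item 3+item 8: volume 2+5+4=11, value 10+9+17=36
- item 2+item 4+item 8: volume 2+2+4=8, value 10+7+17=34
- item 3+item 4+item 8: volume 5+2+4=11, value 9+7+17=33
Best: $36.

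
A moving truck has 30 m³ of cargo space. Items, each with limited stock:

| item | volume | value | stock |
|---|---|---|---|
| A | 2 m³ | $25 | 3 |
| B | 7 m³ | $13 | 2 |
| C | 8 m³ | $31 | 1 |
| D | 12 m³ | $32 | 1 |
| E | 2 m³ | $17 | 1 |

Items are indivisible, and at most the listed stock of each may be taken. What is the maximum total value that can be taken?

Best selections within volume 30 and stock limits:
- 3×A + 1×C + 1×D + 1×E: volume 28, value 155
- 3×A + 2×B + 1×C + 1×E: volume 30, value 149
- 3×A + 1×C + 1×D: volume 26, value 138
Best: $155.

$155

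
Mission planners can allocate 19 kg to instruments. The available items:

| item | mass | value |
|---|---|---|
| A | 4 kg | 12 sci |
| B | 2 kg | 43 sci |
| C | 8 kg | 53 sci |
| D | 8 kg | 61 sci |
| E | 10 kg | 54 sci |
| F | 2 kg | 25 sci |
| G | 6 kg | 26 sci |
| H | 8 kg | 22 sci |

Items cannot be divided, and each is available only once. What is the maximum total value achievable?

157 sci

Check high-value combinations within 19 kg:
- B+C+D: mass 2+8+8=18, value 43+53+61=157
- B+D+F+G: mass 2+8+2+6=18, value 43+61+25+26=155
- B+C+F+G: mass 2+8+2+6=18, value 43+53+25+26=147
- A+B+D+F: mass 4+2+8+2=16, value 12+43+61+25=141
- C+D+F: mass 8+8+2=18, value 53+61+25=139
Best: 157 sci.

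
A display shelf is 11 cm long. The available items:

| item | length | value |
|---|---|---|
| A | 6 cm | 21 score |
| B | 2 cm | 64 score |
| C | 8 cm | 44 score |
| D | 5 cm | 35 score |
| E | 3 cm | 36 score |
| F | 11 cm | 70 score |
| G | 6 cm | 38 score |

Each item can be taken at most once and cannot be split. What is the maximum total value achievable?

This is a 0/1 knapsack; check combinations near the capacity.
- B+E+G: length 2+3+6=11, value 64+36+38=138
- B+D+E: length 2+5+3=10, value 64+35+36=135
- A+B+E: length 6+2+3=11, value 21+64+36=121
- B+C: length 2+8=10, value 64+44=108
Best: 138 score.

138 score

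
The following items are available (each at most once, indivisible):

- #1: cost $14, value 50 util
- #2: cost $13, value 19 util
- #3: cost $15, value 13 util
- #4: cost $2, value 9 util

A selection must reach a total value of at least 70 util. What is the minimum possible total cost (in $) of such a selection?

29

Subsets with value ≥ 70, sorted by total cost:
- #1+#2+#4: cost 29, value 78
- #1+#3+#4: cost 31, value 72
- #1+#2+#3: cost 42, value 82
- #1+#2+#3+#4: cost 44, value 91
Minimum cost: 29 $.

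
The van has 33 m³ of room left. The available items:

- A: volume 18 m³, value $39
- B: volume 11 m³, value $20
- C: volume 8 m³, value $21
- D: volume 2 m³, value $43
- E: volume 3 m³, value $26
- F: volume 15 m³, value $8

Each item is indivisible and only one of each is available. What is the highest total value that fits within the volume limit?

$129

Check high-value combinations within 33 m³:
- A+C+D+E: volume 18+8+2+3=31, value 39+21+43+26=129
- B+C+D+E: volume 11+8+2+3=24, value 20+21+43+26=110
- A+D+E: volume 18+2+3=23, value 39+43+26=108
Best: $129.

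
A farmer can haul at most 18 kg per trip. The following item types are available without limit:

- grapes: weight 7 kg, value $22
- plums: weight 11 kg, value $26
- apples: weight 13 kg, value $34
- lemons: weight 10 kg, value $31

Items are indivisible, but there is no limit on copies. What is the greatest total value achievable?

$53

Best value-per-unit is grapes at 22/7; filling with it alone gives 2×22 = 44.
Optimal mix: 1×grapes + 1×lemons → weight 17, value 53.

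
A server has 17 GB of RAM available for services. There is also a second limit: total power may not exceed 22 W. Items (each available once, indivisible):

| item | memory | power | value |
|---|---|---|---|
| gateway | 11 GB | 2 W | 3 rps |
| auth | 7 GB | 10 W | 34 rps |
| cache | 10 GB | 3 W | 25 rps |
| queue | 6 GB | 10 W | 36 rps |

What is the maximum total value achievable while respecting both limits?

Feasible sets respecting both limits:
- auth+queue: memory 13, power 20, value 70
- cache+queue: memory 16, power 13, value 61
- auth+cache: memory 17, power 13, value 59
- gateway+queue: memory 17, power 12, value 39
Best: 70 rps.

70 rps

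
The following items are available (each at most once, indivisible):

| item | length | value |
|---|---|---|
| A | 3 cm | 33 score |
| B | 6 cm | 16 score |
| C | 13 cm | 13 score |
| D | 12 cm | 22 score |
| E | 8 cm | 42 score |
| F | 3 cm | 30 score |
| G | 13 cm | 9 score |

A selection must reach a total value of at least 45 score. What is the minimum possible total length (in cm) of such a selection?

Subsets with value ≥ 45, sorted by total length:
- A+F: length 6, value 63
- A+B: length 9, value 49
- B+F: length 9, value 46
Minimum length: 6 cm.

6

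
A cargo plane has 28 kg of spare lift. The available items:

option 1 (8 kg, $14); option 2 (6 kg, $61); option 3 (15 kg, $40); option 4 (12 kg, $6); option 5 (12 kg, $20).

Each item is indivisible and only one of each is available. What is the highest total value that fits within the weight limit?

Check high-value combinations within 28 kg:
- option 2+option 3: weight 6+15=21, value 61+40=101
- option 1+option 2+option 5: weight 8+6+12=26, value 14+61+20=95
- option 2+option 5: weight 6+12=18, value 61+20=81
Best: $101.

$101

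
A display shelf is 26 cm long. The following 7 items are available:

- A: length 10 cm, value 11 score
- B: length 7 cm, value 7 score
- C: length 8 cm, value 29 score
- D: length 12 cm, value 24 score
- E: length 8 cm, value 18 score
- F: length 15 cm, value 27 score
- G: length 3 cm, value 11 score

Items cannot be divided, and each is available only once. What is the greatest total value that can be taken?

67 score

Check high-value combinations within 26 cm:
- C+F+G: length 8+15+3=26, value 29+27+11=67
- B+C+E+G: length 7+8+8+3=26, value 7+29+18+11=65
- C+D+G: length 8+12+3=23, value 29+24+11=64
- C+E+G: length 8+8+3=19, value 29+18+11=58
- A+C+E: length 10+8+8=26, value 11+29+18=58
Best: 67 score.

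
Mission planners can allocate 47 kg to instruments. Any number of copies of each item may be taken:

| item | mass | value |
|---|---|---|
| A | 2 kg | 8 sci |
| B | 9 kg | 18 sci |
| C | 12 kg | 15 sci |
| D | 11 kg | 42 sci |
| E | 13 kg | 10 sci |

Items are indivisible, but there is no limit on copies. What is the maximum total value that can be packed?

186 sci

Best value-per-unit is A at 8/2; filling with it alone gives 23×8 = 184.
Optimal mix: 18×A + 1×D → mass 47, value 186.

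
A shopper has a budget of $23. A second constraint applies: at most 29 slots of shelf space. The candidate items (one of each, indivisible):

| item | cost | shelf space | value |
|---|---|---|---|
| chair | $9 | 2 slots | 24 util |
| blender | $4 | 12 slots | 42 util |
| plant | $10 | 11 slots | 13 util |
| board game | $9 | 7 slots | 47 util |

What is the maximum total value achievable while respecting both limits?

Feasible sets respecting both limits:
- chair+blender+board game: cost 22, shelf space 21, value 113
- blender+board game: cost 13, shelf space 19, value 89
- chair+blender+plant: cost 23, shelf space 25, value 79
- chair+board game: cost 18, shelf space 9, value 71
Best: 113 util.

113 util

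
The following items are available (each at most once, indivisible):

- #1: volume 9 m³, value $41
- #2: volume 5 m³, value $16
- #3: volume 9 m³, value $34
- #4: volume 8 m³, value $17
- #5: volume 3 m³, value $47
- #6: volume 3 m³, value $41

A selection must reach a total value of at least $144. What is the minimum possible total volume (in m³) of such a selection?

20

Subsets with value ≥ 144, sorted by total volume:
- #1+#2+#5+#6: volume 20, value 145
- #1+#4+#5+#6: volume 23, value 146
- #1+#3+#5+#6: volume 24, value 163
Minimum volume: 20 m³.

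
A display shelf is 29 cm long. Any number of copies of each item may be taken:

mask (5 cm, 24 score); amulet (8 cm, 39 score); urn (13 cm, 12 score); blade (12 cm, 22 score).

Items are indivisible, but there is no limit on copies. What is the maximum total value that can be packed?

Best value-per-unit is amulet at 39/8; filling with it alone gives 3×39 = 117.
Optimal mix: 1×mask + 3×amulet → length 29, value 141.

141 score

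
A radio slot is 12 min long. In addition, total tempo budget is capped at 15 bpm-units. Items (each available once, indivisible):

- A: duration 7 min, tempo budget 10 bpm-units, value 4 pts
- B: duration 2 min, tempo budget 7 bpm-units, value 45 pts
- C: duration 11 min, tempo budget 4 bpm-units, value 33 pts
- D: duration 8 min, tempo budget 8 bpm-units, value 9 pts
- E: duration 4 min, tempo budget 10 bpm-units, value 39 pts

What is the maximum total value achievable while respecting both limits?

Feasible sets respecting both limits:
- B+D: duration 10, tempo budget 15, value 54
- B: duration 2, tempo budget 7, value 45
- E: duration 4, tempo budget 10, value 39
- C: duration 11, tempo budget 4, value 33
Best: 54 pts.

54 pts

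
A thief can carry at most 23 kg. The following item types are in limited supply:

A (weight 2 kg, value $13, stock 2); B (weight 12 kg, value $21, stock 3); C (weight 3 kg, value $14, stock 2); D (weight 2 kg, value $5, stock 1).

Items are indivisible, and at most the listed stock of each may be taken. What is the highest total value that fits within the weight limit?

$75

Best selections within weight 23 and stock limits:
- 2×A + 1×B + 2×C: weight 22, value 75
- 1×A + 1×B + 2×C + 1×D: weight 22, value 67
- 2×A + 1×B + 1×C + 1×D: weight 21, value 66
- 1×A + 1×B + 2×C: weight 20, value 62
Best: $75.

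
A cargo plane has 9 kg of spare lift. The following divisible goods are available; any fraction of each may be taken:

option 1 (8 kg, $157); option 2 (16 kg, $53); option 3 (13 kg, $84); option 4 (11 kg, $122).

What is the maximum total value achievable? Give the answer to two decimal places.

168.09

Take in order of value per unit:
- option 1 (157/8 per unit): all 8 → value 157, running total 157.00
- option 4 (122/11 per unit): 1 of 11 → value 1×122/11 = 11.0909, running total 168.09
Total 168.09.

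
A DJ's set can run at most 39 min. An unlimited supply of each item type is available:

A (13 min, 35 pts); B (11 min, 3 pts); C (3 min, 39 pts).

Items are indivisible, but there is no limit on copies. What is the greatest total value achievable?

Best value-per-unit is C at 39/3, and filling with it alone uses duration 13×3=39. No mix of the others beats 13×39 = 507.

507 pts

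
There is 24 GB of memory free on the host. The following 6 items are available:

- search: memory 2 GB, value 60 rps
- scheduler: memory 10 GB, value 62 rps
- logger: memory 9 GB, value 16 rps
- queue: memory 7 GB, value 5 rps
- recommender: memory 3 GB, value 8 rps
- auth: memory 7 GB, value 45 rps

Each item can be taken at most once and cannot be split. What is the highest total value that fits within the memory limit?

175 rps

This is a 0/1 knapsack; check combinations near the capacity.
- search+scheduler+recommender+auth: memory 2+10+3+7=22, value 60+62+8+45=175
- search+scheduler+auth: memory 2+10+7=19, value 60+62+45=167
- search+scheduler+logger+recommender: memory 2+10+9+3=24, value 60+62+16+8=146
- search+scheduler+logger: memory 2+10+9=21, value 60+62+16=138
- search+scheduler+queue+recommender: memory 2+10+7+3=22, value 60+62+5+8=135
Best: 175 rps.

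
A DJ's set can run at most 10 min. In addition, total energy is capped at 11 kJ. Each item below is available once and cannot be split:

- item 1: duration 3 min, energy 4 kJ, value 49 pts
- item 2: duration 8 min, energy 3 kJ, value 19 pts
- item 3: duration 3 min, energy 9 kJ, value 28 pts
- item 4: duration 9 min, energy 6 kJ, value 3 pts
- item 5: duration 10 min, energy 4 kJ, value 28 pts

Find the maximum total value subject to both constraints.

49 pts

Feasible sets respecting both limits:
- item 1: duration 3, energy 4, value 49
- item 3: duration 3, energy 9, value 28
- item 5: duration 10, energy 4, value 28
Best: 49 pts.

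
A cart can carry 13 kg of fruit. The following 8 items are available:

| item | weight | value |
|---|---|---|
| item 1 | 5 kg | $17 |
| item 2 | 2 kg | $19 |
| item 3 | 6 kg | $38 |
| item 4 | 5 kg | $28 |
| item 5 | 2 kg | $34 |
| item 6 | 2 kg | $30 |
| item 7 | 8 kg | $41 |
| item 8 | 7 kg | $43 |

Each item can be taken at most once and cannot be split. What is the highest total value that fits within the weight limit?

Check high-value combinations within 13 kg:
- item 2+item 5+item 6+item 8: weight 2+2+2+7=13, value 19+34+30+43=126
- item 2+item 3+item 5+item 6: weight 2+6+2+2=12, value 19+38+34+30=121
- item 2+item 4+item 5+item 6: weight 2+5+2+2=11, value 19+28+34+30=111
- item 5+item 6+item 8: weight 2+2+7=11, value 34+30+43=107
- item 5+item 6+item 7: weight 2+2+8=12, value 34+30+41=105
Best: $126.

$126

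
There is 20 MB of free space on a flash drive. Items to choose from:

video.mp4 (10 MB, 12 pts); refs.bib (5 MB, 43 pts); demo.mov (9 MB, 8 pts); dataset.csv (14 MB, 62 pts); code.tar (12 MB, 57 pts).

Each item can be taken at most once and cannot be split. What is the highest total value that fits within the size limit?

105 pts

Check high-value combinations within 20 MB:
- refs.bib+dataset.csv: size 5+14=19, value 43+62=105
- refs.bib+code.tar: size 5+12=17, value 43+57=100
- dataset.csv: size 14, value 62
- code.tar: size 12, value 57
Best: 105 pts.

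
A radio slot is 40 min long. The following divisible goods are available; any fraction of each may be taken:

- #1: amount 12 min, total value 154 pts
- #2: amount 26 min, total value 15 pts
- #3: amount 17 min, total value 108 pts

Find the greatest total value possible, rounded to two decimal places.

Take in order of value per unit:
- #1 (154/12 per unit): all 12 → value 154, running total 154.00
- #3 (108/17 per unit): all 17 → value 108, running total 262.00
- #2 (15/26 per unit): 11 of 26 → value 11×15/26 = 6.3462, running total 268.35
Total 268.35.

268.35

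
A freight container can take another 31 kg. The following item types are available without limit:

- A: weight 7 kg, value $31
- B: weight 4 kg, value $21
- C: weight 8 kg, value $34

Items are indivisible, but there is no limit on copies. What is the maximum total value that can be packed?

Best value-per-unit is B at 21/4; filling with it alone gives 7×21 = 147.
Optimal mix: 1×A + 6×B → weight 31, value 157.

$157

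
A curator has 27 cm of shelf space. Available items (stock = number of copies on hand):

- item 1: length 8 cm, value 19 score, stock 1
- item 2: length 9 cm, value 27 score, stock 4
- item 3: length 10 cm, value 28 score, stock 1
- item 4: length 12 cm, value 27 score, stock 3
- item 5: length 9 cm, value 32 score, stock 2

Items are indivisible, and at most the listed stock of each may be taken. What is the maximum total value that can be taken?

Best selections within length 27 and stock limits:
- 1×item 2 + 2×item 5: length 27, value 91
- 2×item 2 + 1×item 5: length 27, value 86
Best: 91 score.

91 score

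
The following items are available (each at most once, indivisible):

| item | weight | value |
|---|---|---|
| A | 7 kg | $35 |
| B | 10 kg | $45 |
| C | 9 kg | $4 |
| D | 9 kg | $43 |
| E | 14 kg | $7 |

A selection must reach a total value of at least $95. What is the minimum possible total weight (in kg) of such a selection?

Subsets with value ≥ 95, sorted by total weight:
- A+B+D: weight 26, value 123
- B+D+E: weight 33, value 95
- A+B+C+D: weight 35, value 127
- A+B+D+E: weight 40, value 130
Minimum weight: 26 kg.

26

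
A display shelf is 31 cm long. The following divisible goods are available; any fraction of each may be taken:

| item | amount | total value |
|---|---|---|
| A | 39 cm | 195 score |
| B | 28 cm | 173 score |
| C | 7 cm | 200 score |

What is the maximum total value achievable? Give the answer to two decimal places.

Take in order of value per unit:
- C (200/7 per unit): all 7 → value 200, running total 200.00
- B (173/28 per unit): 24 of 28 → value 24×173/28 = 148.2857, running total 348.29
Total 348.29.

348.29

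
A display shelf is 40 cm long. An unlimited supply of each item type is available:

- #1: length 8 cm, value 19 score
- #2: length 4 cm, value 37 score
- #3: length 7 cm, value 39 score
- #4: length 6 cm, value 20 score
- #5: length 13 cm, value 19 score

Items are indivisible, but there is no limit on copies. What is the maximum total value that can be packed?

370 score

Best value-per-unit is #2 at 37/4, and filling with it alone uses length 10×4=40. No mix of the others beats 10×37 = 370.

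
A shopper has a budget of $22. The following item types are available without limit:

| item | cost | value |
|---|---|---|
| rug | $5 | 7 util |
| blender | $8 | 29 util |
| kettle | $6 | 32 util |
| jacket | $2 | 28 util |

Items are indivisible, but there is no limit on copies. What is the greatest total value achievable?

Best value-per-unit is jacket at 28/2, and filling with it alone uses cost 11×2=22. No mix of the others beats 11×28 = 308.

308 util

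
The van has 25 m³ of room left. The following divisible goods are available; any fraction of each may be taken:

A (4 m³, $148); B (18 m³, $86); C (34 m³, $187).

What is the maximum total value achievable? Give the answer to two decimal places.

263.50

Take in order of value per unit:
- A (148/4 per unit): all 4 → value 148, running total 148.00
- C (187/34 per unit): 21 of 34 → value 21×187/34 = 115.5000, running total 263.50
Total 263.50.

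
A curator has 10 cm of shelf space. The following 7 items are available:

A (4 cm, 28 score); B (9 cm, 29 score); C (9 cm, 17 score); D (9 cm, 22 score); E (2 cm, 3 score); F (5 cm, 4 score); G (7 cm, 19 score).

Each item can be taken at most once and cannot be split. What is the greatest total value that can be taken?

32 score

Check high-value combinations within 10 cm:
- A+F: length 4+5=9, value 28+4=32
- A+E: length 4+2=6, value 28+3=31
- B: length 9, value 29
- A: length 4, value 28
Best: 32 score.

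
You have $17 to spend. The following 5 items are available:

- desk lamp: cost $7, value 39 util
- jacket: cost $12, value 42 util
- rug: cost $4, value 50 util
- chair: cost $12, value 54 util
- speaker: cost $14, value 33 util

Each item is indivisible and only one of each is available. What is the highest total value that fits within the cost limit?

Check high-value combinations within $17:
- rug+chair: cost 4+12=16, value 50+54=104
- jacket+rug: cost 12+4=16, value 42+50=92
- desk lamp+rug: cost 7+4=11, value 39+50=89
- chair: cost 12, value 54
- rug: cost 4, value 50
Best: 104 util.

104 util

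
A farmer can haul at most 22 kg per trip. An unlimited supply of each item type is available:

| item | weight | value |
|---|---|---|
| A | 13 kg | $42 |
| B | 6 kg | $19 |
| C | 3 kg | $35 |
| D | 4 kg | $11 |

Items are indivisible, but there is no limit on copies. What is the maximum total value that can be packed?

$245

Best value-per-unit is C at 35/3, and filling with it alone uses weight 7×3=21. No mix of the others beats 7×35 = 245.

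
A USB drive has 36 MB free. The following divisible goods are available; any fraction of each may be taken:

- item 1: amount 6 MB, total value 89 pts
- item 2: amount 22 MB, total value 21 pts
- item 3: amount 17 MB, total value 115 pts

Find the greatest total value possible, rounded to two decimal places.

Take in order of value per unit:
- item 1 (89/6 per unit): all 6 → value 89, running total 89.00
- item 3 (115/17 per unit): all 17 → value 115, running total 204.00
- item 2 (21/22 per unit): 13 of 22 → value 13×21/22 = 12.4091, running total 216.41
Total 216.41.

216.41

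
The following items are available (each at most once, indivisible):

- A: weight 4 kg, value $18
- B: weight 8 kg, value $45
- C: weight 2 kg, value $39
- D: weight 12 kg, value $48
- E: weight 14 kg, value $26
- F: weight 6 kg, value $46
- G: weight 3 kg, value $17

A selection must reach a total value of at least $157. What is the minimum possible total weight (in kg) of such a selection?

23

Subsets with value ≥ 157, sorted by total weight:
- A+B+C+F+G: weight 23, value 165
- A+C+D+F+G: weight 27, value 168
- B+C+D+F: weight 28, value 178
- A+B+C+D+G: weight 29, value 167
Minimum weight: 23 kg.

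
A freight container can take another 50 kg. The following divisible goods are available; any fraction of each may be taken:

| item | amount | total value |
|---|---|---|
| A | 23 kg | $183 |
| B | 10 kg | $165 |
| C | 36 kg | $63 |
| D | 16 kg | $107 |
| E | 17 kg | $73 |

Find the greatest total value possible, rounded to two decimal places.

Take in order of value per unit:
- B (165/10 per unit): all 10 → value 165, running total 165.00
- A (183/23 per unit): all 23 → value 183, running total 348.00
- D (107/16 per unit): all 16 → value 107, running total 455.00
- E (73/17 per unit): 1 of 17 → value 1×73/17 = 4.2941, running total 459.29
Total 459.29.

459.29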